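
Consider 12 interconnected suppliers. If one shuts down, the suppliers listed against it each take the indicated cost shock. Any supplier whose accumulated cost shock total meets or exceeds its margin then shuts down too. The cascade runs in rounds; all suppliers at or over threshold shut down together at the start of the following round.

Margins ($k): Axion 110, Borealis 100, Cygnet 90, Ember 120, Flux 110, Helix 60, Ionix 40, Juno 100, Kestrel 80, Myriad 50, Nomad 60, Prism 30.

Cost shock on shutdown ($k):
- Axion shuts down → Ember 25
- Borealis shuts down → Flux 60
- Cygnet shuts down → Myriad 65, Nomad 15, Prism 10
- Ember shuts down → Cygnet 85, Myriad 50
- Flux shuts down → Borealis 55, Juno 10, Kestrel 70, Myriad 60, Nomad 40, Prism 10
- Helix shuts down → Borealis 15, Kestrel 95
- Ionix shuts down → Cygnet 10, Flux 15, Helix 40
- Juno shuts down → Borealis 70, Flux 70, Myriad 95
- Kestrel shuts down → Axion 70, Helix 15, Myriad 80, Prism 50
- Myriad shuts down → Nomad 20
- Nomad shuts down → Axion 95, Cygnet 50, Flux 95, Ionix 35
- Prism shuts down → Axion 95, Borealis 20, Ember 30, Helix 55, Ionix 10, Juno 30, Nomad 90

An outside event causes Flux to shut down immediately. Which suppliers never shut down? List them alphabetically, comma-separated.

Round 1 — Flux shuts down (initial).
  Borealis: +55 → 55 < 100
  Juno: +10 → 10 < 100
  Kestrel: +70 → 70 < 80
  Myriad: +60 → 60 ≥ 50
  Nomad: +40 → 40 < 60
  Prism: +10 → 10 < 30
Round 2 — Myriad shuts down.
  Nomad: +20 → 60 ≥ 60
Round 3 — Nomad shuts down.
  Axion: +95 → 95 < 110
  Cygnet: +50 → 50 < 90
  Ionix: +35 → 35 < 40
No further shutdowns.

Axion, Borealis, Cygnet, Ember, Helix, Ionix, Juno, Kestrel, Prism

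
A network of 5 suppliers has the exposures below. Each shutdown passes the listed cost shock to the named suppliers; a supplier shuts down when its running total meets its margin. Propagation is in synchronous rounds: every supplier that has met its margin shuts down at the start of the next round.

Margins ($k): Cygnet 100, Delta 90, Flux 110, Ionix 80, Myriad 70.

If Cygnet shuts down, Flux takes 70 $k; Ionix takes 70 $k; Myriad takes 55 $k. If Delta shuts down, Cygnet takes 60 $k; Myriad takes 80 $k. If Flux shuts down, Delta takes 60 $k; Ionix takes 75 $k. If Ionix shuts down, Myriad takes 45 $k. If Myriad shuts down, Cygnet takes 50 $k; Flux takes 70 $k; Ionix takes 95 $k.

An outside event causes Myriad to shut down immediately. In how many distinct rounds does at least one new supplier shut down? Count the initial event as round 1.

2

Round 1 — Myriad shuts down (initial).
  Cygnet: +50 → 50 < 100
  Flux: +70 → 70 < 110
  Ionix: +95 → 95 ≥ 80
Round 2 — Ionix shuts down.
No further shutdowns.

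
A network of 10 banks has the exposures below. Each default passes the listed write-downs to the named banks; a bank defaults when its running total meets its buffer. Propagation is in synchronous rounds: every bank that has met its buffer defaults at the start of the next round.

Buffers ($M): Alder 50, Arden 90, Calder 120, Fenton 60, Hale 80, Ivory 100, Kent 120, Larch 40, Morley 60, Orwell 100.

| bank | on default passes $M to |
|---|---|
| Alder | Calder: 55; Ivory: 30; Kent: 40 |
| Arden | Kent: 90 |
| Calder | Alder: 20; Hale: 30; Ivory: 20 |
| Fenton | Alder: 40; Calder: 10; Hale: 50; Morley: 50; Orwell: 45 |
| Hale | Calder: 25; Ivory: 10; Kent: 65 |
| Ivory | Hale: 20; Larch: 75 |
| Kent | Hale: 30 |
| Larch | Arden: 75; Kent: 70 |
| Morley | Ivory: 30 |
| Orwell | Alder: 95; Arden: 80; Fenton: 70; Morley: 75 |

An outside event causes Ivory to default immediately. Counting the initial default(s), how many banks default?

2

Round 1 — Ivory defaults (initial).
  Hale: +20 → 20 < 80
  Larch: +75 → 75 ≥ 40
Round 2 — Larch defaults.
  Arden: +75 → 75 < 90
  Kent: +70 → 70 < 120
No further defaults.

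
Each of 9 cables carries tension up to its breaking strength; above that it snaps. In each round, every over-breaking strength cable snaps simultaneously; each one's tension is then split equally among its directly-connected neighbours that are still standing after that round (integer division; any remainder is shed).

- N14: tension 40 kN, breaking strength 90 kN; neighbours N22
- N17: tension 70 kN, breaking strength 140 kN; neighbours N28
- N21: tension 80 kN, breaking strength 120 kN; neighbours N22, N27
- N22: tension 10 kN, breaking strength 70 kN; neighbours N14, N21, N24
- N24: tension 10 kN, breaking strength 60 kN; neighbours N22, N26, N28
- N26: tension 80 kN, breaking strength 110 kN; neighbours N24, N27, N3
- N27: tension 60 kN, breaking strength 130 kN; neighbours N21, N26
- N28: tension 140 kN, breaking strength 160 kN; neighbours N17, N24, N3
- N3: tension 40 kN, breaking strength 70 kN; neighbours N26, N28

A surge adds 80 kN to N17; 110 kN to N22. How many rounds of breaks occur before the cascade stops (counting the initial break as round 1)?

6

Round 1 — N17 at 150 > 140; N22 at 120 > 70. N17, N22 snap.
  N17 sheds 150 kN to N28: 150 each.
    N28: 140+150 = 290 > 160
  N22 sheds 120 kN to N14, N21, N24: 40 each.
    N14: 40+40 = 80 ≤ 90
    N21: 80+40 = 120 ≤ 120
    N24: 10+40 = 50 ≤ 60
Round 2 — N28 snaps.
  N28 sheds 290 kN to N24, N3: 145 each.
    N24: 50+145 = 195 > 60
    N3: 40+145 = 185 > 70
Round 3 — N24, N3 snap.
  N24 sheds 195 kN to N26: 195 each.
    N26: 80+195 = 275 > 110
  N3 sheds 185 kN to N26: 185 each.
    N26: 275+185 = 460 > 110
Round 4 — N26 snaps.
  N26 sheds 460 kN to N27: 460 each.
    N27: 60+460 = 520 > 130
Round 5 — N27 snaps.
  N27 sheds 520 kN to N21: 520 each.
    N21: 120+520 = 640 > 120
Round 6 — N21 snaps.
  N21 sheds 640 kN: no online neighbours, lost.
No further breaks.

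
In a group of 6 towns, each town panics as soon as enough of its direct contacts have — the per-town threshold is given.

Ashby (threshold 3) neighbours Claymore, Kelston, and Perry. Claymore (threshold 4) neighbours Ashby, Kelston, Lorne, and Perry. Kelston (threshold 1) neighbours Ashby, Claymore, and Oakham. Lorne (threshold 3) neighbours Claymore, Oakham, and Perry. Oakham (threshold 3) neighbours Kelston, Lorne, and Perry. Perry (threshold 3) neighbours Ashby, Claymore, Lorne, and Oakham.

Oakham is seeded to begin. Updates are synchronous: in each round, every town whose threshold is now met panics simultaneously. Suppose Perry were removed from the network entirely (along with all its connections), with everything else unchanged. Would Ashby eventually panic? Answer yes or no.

With Perry removed:
Round 1 — Oakham panics (initial).
Round 2 — checking thresholds:
  Kelston: 1 of 3 neighbours ≥ 1, panics.
  Lorne: 1 of 2 neighbours < 3, below threshold.
Round 3 — no new panics; cascade stops.

no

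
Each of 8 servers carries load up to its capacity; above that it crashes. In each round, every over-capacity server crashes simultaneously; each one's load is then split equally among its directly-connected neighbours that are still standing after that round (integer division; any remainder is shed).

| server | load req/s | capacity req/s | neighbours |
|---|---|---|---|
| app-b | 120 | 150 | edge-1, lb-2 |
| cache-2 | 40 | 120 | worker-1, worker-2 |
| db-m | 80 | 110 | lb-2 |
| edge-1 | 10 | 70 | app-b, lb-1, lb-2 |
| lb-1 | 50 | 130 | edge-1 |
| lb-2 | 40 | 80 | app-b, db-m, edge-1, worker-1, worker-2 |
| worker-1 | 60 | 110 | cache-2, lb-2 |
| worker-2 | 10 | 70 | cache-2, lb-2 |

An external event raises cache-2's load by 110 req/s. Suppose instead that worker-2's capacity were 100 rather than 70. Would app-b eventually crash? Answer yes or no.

With worker-2's capacity at 100:
Round 1 — cache-2 at 150 > 120. cache-2 crashes.
  cache-2 sheds 150 req/s to worker-1, worker-2: 75 each.
    worker-1: 60+75 = 135 > 110
    worker-2: 10+75 = 85 ≤ 100
Round 2 — worker-1 crashes.
  worker-1 sheds 135 req/s to lb-2: 135 each.
    lb-2: 40+135 = 175 > 80
Round 3 — lb-2 crashes.
  lb-2 sheds 175 req/s to app-b, db-m, edge-1, worker-2: 43 each (3 lost).
    app-b: 120+43 = 163 > 150
    db-m: 80+43 = 123 > 110
    edge-1: 10+43 = 53 ≤ 70
    worker-2: 85+43 = 128 > 100
Round 4 — app-b, db-m, worker-2 crash.
  app-b sheds 163 req/s to edge-1: 163 each.
    edge-1: 53+163 = 216 > 70
  db-m sheds 123 req/s: no online neighbours, lost.
  worker-2 sheds 128 req/s: no online neighbours, lost.
Round 5 — edge-1 crashes.
  edge-1 sheds 216 req/s to lb-1: 216 each.
    lb-1: 50+216 = 266 > 130
Round 6 — lb-1 crashes.
  lb-1 sheds 266 req/s: no online neighbours, lost.
No further crashes.

yes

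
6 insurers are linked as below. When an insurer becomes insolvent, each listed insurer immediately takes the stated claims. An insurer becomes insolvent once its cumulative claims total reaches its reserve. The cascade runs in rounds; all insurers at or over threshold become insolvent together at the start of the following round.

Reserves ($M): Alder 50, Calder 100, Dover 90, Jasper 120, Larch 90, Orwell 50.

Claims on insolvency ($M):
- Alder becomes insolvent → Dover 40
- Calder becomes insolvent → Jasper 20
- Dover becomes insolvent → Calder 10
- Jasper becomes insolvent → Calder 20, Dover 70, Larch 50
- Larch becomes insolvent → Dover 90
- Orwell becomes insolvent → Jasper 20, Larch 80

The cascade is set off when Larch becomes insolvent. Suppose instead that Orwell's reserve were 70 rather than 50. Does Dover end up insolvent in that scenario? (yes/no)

With Orwell's reserve at 70:
Round 1 — Larch becomes insolvent (initial).
  Dover: +90 → 90 ≥ 90
Round 2 — Dover becomes insolvent.
  Calder: +10 → 10 < 100
No further insolvencies.

yes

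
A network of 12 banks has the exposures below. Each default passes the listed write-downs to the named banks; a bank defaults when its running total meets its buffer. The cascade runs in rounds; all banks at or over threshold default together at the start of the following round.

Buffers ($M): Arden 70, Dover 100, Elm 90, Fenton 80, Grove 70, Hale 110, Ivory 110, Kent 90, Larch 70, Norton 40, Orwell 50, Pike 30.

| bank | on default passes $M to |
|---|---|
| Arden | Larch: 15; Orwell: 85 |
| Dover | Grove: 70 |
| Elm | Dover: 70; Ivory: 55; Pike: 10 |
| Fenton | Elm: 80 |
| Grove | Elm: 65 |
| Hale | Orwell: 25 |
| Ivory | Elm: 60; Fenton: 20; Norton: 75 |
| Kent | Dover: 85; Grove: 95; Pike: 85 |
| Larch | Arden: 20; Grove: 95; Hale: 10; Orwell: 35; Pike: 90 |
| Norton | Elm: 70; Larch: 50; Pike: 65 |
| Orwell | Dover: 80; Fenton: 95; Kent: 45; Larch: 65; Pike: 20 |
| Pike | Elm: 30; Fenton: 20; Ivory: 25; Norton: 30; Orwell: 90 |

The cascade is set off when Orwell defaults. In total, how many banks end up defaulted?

Round 1 — Orwell defaults (initial).
  Dover: +80 → 80 < 100
  Fenton: +95 → 95 ≥ 80
  Kent: +45 → 45 < 90
  Larch: +65 → 65 < 70
  Pike: +20 → 20 < 30
Round 2 — Fenton defaults.
  Elm: +80 → 80 < 90
No further defaults.

2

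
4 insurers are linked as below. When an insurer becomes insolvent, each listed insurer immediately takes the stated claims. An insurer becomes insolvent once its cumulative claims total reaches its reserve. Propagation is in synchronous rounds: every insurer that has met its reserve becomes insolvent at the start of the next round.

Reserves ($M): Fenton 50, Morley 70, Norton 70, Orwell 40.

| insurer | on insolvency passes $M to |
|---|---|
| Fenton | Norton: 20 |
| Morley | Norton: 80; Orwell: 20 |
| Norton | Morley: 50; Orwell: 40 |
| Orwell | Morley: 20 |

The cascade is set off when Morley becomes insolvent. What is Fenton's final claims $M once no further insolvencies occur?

Round 1 — Morley becomes insolvent (initial).
  Norton: +80 → 80 ≥ 70
  Orwell: +20 → 20 < 40
Round 2 — Norton becomes insolvent.
  Orwell: +40 → 60 ≥ 40
Round 3 — Orwell becomes insolvent.
No further insolvencies.

0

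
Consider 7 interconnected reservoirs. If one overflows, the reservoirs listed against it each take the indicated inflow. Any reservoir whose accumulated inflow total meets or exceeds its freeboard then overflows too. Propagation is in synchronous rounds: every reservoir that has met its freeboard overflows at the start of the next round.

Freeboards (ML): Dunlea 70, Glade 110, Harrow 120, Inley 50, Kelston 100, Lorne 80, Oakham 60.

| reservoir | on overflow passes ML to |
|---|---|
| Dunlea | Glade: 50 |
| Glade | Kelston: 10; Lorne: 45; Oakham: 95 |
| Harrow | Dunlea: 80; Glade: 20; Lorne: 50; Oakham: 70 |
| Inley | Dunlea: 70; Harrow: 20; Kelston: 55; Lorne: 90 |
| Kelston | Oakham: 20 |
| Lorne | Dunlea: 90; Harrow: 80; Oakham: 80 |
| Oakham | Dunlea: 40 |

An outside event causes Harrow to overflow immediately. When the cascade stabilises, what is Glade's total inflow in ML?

Round 1 — Harrow overflows (initial).
  Dunlea: +80 → 80 ≥ 70
  Glade: +20 → 20 < 110
  Lorne: +50 → 50 < 80
  Oakham: +70 → 70 ≥ 60
Round 2 — Dunlea, Oakham overflow.
  Glade: +50 → 70 < 110
No further overflows.

70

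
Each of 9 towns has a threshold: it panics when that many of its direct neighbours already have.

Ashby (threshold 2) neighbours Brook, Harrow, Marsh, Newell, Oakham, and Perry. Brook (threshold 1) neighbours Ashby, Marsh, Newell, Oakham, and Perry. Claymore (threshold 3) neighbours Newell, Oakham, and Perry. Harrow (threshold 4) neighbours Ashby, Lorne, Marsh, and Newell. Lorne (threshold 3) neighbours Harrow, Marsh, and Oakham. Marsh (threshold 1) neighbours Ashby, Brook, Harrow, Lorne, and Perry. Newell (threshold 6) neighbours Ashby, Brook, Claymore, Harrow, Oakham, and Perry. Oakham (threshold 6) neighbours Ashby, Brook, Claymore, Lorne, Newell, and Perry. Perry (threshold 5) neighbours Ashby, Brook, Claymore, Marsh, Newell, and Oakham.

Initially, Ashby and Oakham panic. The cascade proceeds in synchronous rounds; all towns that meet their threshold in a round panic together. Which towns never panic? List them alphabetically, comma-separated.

Claymore, Harrow, Lorne, Newell, Perry

Round 1 — Ashby, Oakham panic (initial).
Round 2 — checking thresholds:
  Brook: 2 of 5 neighbours ≥ 1, panics.
  Claymore: 1 of 3 neighbours < 3, holds.
  Harrow: 1 of 4 neighbours < 4, holds.
  Lorne: 1 of 3 neighbours < 3, holds.
  Marsh: 1 of 5 neighbours ≥ 1, panics.
  Newell: 2 of 6 neighbours < 6, holds.
  Perry: 2 of 6 neighbours < 5, holds.
Round 3 — no new panics; cascade stops.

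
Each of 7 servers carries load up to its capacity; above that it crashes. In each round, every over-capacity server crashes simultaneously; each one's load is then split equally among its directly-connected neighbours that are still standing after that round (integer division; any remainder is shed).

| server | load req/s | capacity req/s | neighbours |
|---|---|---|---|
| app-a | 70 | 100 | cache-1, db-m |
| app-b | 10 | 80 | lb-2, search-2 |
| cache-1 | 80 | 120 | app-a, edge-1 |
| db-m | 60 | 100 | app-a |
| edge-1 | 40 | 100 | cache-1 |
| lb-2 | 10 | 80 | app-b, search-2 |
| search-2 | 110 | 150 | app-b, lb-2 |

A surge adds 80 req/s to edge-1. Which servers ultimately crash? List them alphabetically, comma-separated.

Round 1 — edge-1 at 120 > 100. edge-1 crashes.
  edge-1 sheds 120 req/s to cache-1: 120 each.
    cache-1: 80+120 = 200 > 120
Round 2 — cache-1 crashes.
  cache-1 sheds 200 req/s to app-a: 200 each.
    app-a: 70+200 = 270 > 100
Round 3 — app-a crashes.
  app-a sheds 270 req/s to db-m: 270 each.
    db-m: 60+270 = 330 > 100
Round 4 — db-m crashes.
  db-m sheds 330 req/s: no online neighbours, lost.
No further crashes.

app-a, cache-1, db-m, edge-1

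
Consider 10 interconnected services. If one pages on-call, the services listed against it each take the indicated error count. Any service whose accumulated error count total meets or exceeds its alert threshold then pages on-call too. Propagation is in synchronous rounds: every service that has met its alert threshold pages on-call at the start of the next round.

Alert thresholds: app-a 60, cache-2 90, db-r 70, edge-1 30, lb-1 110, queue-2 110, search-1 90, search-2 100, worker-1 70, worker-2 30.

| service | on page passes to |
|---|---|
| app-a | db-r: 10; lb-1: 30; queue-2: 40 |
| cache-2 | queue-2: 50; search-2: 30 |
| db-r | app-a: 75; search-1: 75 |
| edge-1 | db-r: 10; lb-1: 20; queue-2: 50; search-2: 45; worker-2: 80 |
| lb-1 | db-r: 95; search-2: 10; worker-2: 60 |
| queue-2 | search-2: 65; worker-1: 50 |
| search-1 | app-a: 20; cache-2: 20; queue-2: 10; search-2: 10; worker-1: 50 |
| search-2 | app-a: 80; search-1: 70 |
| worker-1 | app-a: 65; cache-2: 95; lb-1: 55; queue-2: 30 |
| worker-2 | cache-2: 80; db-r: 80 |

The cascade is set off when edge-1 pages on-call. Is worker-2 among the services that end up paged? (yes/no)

Round 1 — edge-1 pages on-call (initial).
  db-r: +10 → 10 < 70
  lb-1: +20 → 20 < 110
  queue-2: +50 → 50 < 110
  search-2: +45 → 45 < 100
  worker-2: +80 → 80 ≥ 30
Round 2 — worker-2 pages on-call.
  cache-2: +80 → 80 < 90
  db-r: +80 → 90 ≥ 70
Round 3 — db-r pages on-call.
  app-a: +75 → 75 ≥ 60
  search-1: +75 → 75 < 90
Round 4 — app-a pages on-call.
  lb-1: +30 → 50 < 110
  queue-2: +40 → 90 < 110
No further pages.

yes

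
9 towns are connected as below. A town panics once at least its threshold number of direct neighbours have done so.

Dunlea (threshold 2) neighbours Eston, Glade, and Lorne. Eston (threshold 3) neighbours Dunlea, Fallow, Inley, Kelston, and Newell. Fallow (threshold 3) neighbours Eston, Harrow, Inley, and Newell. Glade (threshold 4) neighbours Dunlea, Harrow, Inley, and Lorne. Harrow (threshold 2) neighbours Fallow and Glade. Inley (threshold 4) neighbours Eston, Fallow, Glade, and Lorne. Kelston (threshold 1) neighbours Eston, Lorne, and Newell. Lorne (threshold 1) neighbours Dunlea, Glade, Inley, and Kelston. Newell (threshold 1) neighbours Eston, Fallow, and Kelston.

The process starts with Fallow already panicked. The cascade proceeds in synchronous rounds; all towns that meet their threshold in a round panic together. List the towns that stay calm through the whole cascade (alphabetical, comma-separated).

Glade, Harrow, Inley

Round 1 — Fallow panics (initial).
Round 2 — checking thresholds:
  Eston: 1 of 5 neighbours < 3, holds.
  Harrow: 1 of 2 neighbours < 2, holds.
  Inley: 1 of 4 neighbours < 4, holds.
  Newell: 1 of 3 neighbours ≥ 1, panics.
Round 3 — checking thresholds:
  Eston: 2 of 5 neighbours < 3, holds.
  Harrow: 1 of 2 neighbours < 2, holds.
  Inley: 1 of 4 neighbours < 4, holds.
  Kelston: 1 of 3 neighbours ≥ 1, panics.
Round 4 — checking thresholds:
  Eston: 3 of 5 neighbours ≥ 3, panics.
  Harrow: 1 of 2 neighbours < 2, holds.
  Inley: 1 of 4 neighbours < 4, holds.
  Lorne: 1 of 4 neighbours ≥ 1, panics.
Round 5 — checking thresholds:
  Dunlea: 2 of 3 neighbours ≥ 2, panics.
  Glade: 1 of 4 neighbours < 4, holds.
  Harrow: 1 of 2 neighbours < 2, holds.
  Inley: 3 of 4 neighbours < 4, holds.
Round 6 — no new panics; cascade stops.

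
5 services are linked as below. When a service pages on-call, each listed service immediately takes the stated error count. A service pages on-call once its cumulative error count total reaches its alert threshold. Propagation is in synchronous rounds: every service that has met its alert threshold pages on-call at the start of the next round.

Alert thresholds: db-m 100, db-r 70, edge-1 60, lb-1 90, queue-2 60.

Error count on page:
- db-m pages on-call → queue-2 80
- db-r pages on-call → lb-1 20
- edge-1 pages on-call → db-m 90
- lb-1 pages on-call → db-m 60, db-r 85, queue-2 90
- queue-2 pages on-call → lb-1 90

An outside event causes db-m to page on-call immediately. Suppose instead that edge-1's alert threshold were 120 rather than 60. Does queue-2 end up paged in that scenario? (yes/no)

yes

With edge-1's alert threshold at 120:
Round 1 — db-m pages on-call (initial).
  queue-2: +80 → 80 ≥ 60
Round 2 — queue-2 pages on-call.
  lb-1: +90 → 90 ≥ 90
Round 3 — lb-1 pages on-call.
  db-r: +85 → 85 ≥ 70
Round 4 — db-r pages on-call.
No further pages.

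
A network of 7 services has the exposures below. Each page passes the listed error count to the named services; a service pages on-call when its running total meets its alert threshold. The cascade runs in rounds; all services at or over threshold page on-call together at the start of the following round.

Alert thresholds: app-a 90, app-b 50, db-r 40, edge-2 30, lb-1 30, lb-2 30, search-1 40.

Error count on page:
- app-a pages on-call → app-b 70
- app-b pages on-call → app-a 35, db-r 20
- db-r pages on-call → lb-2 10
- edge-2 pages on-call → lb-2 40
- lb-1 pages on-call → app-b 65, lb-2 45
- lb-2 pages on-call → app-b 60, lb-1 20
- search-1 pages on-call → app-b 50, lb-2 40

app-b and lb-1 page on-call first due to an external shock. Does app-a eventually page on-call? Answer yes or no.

Round 1 — app-b, lb-1 page on-call (initial).
  app-a: +35 → 35 < 90
  db-r: +20 → 20 < 40
  lb-2: +45 → 45 ≥ 30
Round 2 — lb-2 pages on-call.
No further pages.

no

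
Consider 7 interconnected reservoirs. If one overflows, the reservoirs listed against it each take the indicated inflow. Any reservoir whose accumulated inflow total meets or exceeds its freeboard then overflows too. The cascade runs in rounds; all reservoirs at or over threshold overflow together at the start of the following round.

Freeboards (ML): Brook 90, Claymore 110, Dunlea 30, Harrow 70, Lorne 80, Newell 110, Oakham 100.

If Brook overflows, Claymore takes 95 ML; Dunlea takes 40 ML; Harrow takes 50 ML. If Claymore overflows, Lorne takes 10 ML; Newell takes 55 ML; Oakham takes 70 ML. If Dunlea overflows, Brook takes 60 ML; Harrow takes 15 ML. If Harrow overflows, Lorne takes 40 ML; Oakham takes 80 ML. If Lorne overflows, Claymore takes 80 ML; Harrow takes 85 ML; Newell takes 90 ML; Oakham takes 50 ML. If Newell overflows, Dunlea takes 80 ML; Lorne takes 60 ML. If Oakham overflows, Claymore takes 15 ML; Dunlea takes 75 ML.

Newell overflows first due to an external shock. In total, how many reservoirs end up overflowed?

Round 1 — Newell overflows (initial).
  Dunlea: +80 → 80 ≥ 30
  Lorne: +60 → 60 < 80
Round 2 — Dunlea overflows.
  Brook: +60 → 60 < 90
  Harrow: +15 → 15 < 70
No further overflows.

2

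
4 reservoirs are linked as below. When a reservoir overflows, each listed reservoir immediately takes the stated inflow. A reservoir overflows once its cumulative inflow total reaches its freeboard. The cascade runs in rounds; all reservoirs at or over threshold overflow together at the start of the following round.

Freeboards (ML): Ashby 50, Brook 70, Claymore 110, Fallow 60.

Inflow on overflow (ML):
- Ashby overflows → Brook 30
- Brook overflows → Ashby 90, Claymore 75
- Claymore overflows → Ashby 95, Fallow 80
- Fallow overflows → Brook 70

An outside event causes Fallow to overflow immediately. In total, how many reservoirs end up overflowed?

3

Round 1 — Fallow overflows (initial).
  Brook: +70 → 70 ≥ 70
Round 2 — Brook overflows.
  Ashby: +90 → 90 ≥ 50
  Claymore: +75 → 75 < 110
Round 3 — Ashby overflows.
No further overflows.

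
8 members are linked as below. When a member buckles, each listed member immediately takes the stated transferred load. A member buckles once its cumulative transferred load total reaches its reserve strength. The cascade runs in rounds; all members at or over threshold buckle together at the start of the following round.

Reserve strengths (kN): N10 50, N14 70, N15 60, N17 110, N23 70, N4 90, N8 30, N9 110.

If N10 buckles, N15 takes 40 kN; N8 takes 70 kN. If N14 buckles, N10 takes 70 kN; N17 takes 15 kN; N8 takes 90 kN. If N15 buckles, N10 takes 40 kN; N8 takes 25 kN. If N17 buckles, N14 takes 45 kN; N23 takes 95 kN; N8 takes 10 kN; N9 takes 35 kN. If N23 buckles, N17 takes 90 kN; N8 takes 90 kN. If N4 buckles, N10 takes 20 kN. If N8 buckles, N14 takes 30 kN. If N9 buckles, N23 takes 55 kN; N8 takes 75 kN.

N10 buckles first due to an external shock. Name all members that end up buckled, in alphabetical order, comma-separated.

N10, N8

Round 1 — N10 buckles (initial).
  N15: +40 → 40 < 60
  N8: +70 → 70 ≥ 30
Round 2 — N8 buckles.
  N14: +30 → 30 < 70
No further bucklings.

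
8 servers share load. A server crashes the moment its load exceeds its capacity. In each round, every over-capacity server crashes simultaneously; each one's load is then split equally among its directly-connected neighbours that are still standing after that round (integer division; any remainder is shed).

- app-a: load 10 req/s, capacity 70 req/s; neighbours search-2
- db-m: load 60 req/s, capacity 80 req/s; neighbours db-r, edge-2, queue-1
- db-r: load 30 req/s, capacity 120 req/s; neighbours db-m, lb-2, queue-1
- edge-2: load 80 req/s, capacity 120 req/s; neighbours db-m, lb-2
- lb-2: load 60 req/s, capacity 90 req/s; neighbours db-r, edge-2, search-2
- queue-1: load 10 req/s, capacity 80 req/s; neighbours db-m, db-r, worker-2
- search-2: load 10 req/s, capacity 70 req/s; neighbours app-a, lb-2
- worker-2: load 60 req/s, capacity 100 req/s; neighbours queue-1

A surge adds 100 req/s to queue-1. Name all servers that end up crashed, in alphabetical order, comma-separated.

Round 1 — queue-1 at 110 > 80. queue-1 crashes.
  queue-1 sheds 110 req/s to db-m, db-r, worker-2: 36 each (2 lost).
    db-m: 60+36 = 96 > 80
    db-r: 30+36 = 66 ≤ 120
    worker-2: 60+36 = 96 ≤ 100
Round 2 — db-m crashes.
  db-m sheds 96 req/s to db-r, edge-2: 48 each.
    db-r: 66+48 = 114 ≤ 120
    edge-2: 80+48 = 128 > 120
Round 3 — edge-2 crashes.
  edge-2 sheds 128 req/s to lb-2: 128 each.
    lb-2: 60+128 = 188 > 90
Round 4 — lb-2 crashes.
  lb-2 sheds 188 req/s to db-r, search-2: 94 each.
    db-r: 114+94 = 208 > 120
    search-2: 10+94 = 104 > 70
Round 5 — db-r, search-2 crash.
  db-r sheds 208 req/s: no online neighbours, lost.
  search-2 sheds 104 req/s to app-a: 104 each.
    app-a: 10+104 = 114 > 70
Round 6 — app-a crashes.
  app-a sheds 114 req/s: no online neighbours, lost.
No further crashes.

app-a, db-m, db-r, edge-2, lb-2, queue-1, search-2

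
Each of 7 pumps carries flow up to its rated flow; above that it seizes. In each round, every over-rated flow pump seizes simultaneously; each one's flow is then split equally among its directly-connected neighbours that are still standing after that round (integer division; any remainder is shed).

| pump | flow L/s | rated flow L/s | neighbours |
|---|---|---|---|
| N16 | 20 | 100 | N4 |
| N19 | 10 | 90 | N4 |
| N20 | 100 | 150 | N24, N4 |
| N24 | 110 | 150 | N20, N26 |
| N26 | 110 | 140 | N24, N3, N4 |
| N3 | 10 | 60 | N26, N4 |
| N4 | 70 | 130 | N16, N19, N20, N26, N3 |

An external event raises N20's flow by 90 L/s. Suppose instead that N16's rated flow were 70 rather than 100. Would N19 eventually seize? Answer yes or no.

no

With N16's rated flow at 70:
Round 1 — N20 at 190 > 150. N20 seizes.
  N20 sheds 190 L/s to N24, N4: 95 each.
    N24: 110+95 = 205 > 150
    N4: 70+95 = 165 > 130
Round 2 — N24, N4 seize.
  N24 sheds 205 L/s to N26: 205 each.
    N26: 110+205 = 315 > 140
  N4 sheds 165 L/s to N16, N19, N26, N3: 41 each (1 lost).
    N16: 20+41 = 61 ≤ 70
    N19: 10+41 = 51 ≤ 90
    N26: 315+41 = 356 > 140
    N3: 10+41 = 51 ≤ 60
Round 3 — N26 seizes.
  N26 sheds 356 L/s to N3: 356 each.
    N3: 51+356 = 407 > 60
Round 4 — N3 seizes.
  N3 sheds 407 L/s: no online neighbours, lost.
No further seizures.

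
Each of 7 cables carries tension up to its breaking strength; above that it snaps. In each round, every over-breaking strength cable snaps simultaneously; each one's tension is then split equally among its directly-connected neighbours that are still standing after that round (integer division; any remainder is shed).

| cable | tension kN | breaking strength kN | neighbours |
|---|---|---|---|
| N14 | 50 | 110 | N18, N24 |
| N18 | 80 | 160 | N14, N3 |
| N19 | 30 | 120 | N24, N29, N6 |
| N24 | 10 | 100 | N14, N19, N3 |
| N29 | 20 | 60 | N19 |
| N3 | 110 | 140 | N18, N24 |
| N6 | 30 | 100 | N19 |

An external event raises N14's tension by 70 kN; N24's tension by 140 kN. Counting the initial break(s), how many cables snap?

4

Round 1 — N14 at 120 > 110; N24 at 150 > 100. N14, N24 snap.
  N14 sheds 120 kN to N18: 120 each.
    N18: 80+120 = 200 > 160
  N24 sheds 150 kN to N19, N3: 75 each.
    N19: 30+75 = 105 ≤ 120
    N3: 110+75 = 185 > 140
Round 2 — N18, N3 snap.
  N18 sheds 200 kN: no online neighbours, lost.
  N3 sheds 185 kN: no online neighbours, lost.
No further breaks.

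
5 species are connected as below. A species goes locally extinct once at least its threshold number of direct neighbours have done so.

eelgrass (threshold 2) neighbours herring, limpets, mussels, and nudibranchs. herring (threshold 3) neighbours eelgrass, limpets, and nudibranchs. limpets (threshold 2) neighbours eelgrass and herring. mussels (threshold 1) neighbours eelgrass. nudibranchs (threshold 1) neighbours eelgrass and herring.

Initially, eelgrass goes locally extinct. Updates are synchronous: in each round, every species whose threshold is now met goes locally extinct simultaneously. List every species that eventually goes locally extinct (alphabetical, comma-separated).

eelgrass, mussels, nudibranchs

Round 1 — eelgrass goes locally extinct (initial).
Round 2 — checking thresholds:
  herring: 1 of 3 neighbours < 3, below threshold.
  limpets: 1 of 2 neighbours < 2, below threshold.
  mussels: 1 of 1 neighbours ≥ 1, goes locally extinct.
  nudibranchs: 1 of 2 neighbours ≥ 1, goes locally extinct.
Round 3 — no new extinctions; cascade stops.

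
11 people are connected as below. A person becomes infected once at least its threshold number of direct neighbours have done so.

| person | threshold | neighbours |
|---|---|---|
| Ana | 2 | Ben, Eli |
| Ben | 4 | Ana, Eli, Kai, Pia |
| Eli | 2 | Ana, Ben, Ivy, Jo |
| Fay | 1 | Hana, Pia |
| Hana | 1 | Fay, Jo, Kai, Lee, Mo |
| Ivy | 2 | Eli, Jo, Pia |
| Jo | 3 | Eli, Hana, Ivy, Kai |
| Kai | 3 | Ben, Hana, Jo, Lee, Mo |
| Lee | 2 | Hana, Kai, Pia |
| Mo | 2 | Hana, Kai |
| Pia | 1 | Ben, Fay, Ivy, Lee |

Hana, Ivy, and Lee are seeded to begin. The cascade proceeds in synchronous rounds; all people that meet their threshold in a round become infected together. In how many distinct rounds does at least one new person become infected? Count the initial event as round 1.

Round 1 — Hana, Ivy, Lee become infected (initial).
Round 2 — checking thresholds:
  Eli: 1 of 4 neighbours < 2, not yet.
  Fay: 1 of 2 neighbours ≥ 1, becomes infected.
  Jo: 2 of 4 neighbours < 3, not yet.
  Kai: 2 of 5 neighbours < 3, not yet.
  Mo: 1 of 2 neighbours < 2, not yet.
  Pia: 2 of 4 neighbours ≥ 1, becomes infected.
Round 3 — no new infections; cascade stops.

2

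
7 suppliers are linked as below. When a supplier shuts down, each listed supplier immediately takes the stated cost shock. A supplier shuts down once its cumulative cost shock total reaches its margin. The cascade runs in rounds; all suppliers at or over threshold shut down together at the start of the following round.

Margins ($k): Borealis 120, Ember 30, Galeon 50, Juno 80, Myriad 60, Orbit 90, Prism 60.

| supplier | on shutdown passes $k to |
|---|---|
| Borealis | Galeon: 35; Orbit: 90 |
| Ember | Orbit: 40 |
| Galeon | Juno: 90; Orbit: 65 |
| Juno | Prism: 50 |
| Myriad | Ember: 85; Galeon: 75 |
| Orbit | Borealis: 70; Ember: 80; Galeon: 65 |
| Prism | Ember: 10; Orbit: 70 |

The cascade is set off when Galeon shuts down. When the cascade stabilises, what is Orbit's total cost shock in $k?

Round 1 — Galeon shuts down (initial).
  Juno: +90 → 90 ≥ 80
  Orbit: +65 → 65 < 90
Round 2 — Juno shuts down.
  Prism: +50 → 50 < 60
No further shutdowns.

65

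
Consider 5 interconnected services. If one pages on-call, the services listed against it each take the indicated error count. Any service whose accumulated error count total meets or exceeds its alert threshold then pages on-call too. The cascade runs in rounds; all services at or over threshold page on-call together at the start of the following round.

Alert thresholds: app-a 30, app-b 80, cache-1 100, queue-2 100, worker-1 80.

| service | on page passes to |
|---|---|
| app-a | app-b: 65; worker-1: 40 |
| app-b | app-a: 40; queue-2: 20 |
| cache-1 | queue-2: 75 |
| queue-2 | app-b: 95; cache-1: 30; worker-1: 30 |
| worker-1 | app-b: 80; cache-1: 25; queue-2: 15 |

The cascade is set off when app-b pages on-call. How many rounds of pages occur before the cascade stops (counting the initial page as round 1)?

2

Round 1 — app-b pages on-call (initial).
  app-a: +40 → 40 ≥ 30
  queue-2: +20 → 20 < 100
Round 2 — app-a pages on-call.
  worker-1: +40 → 40 < 80
No further pages.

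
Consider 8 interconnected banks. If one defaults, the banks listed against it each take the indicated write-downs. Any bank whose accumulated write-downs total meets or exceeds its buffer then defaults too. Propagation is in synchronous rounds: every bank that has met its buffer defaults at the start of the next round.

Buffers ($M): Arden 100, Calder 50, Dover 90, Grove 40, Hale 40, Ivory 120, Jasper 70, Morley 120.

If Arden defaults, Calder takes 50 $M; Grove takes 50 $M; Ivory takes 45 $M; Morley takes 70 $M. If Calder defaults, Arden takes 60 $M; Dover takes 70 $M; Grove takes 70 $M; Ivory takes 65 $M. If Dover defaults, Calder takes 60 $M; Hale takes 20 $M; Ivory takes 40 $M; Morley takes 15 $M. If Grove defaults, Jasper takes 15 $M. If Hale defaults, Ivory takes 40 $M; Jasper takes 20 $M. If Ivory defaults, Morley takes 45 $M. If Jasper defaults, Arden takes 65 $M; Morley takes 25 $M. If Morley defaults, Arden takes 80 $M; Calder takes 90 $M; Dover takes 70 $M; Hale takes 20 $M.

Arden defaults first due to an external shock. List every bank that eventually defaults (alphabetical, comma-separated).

Arden, Calder, Grove

Round 1 — Arden defaults (initial).
  Calder: +50 → 50 ≥ 50
  Grove: +50 → 50 ≥ 40
  Ivory: +45 → 45 < 120
  Morley: +70 → 70 < 120
Round 2 — Calder, Grove default.
  Dover: +70 → 70 < 90
  Ivory: +65 → 110 < 120
  Jasper: +15 → 15 < 70
No further defaults.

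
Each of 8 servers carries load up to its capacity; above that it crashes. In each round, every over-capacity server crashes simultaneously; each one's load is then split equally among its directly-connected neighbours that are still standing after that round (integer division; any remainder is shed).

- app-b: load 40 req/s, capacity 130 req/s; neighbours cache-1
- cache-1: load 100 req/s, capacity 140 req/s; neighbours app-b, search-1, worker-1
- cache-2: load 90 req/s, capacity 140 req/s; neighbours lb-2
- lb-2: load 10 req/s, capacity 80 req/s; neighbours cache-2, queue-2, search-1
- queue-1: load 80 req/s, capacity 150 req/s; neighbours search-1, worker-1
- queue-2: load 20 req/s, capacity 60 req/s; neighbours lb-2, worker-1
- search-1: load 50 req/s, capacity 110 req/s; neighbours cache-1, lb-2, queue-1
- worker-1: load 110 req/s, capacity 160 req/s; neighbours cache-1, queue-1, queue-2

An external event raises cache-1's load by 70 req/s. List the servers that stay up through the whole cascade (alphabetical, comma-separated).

app-b

Round 1 — cache-1 at 170 > 140. cache-1 crashes.
  cache-1 sheds 170 req/s to app-b, search-1, worker-1: 56 each (2 lost).
    app-b: 40+56 = 96 ≤ 130
    search-1: 50+56 = 106 ≤ 110
    worker-1: 110+56 = 166 > 160
Round 2 — worker-1 crashes.
  worker-1 sheds 166 req/s to queue-1, queue-2: 83 each.
    queue-1: 80+83 = 163 > 150
    queue-2: 20+83 = 103 > 60
Round 3 — queue-1, queue-2 crash.
  queue-1 sheds 163 req/s to search-1: 163 each.
    search-1: 106+163 = 269 > 110
  queue-2 sheds 103 req/s to lb-2: 103 each.
    lb-2: 10+103 = 113 > 80
Round 4 — lb-2, search-1 crash.
  lb-2 sheds 113 req/s to cache-2: 113 each.
    cache-2: 90+113 = 203 > 140
  search-1 sheds 269 req/s: no online neighbours, lost.
Round 5 — cache-2 crashes.
  cache-2 sheds 203 req/s: no online neighbours, lost.
No further crashes.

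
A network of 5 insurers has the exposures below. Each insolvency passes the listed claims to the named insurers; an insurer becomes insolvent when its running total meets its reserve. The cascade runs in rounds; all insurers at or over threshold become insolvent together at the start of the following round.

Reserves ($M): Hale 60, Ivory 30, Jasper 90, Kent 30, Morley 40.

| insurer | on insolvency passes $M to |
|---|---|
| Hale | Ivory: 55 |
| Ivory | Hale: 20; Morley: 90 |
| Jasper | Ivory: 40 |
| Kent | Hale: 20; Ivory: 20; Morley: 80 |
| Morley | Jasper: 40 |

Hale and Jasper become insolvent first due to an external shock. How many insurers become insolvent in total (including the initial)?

4

Round 1 — Hale, Jasper become insolvent (initial).
  Ivory: +55+40 → 95 ≥ 30
Round 2 — Ivory becomes insolvent.
  Morley: +90 → 90 ≥ 40
Round 3 — Morley becomes insolvent.
No further insolvencies.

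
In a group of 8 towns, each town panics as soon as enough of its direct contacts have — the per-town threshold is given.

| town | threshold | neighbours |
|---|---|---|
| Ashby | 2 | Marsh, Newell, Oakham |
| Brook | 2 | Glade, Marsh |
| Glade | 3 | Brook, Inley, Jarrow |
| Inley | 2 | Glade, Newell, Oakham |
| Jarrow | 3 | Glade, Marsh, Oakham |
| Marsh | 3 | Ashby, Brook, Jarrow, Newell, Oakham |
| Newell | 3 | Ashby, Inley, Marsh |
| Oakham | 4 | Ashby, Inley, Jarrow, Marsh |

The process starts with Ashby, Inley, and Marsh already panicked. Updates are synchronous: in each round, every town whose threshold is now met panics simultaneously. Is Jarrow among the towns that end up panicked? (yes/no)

no

Round 1 — Ashby, Inley, Marsh panic (initial).
Round 2 — checking thresholds:
  Brook: 1 of 2 neighbours < 2, holds.
  Glade: 1 of 3 neighbours < 3, holds.
  Jarrow: 1 of 3 neighbours < 3, holds.
  Newell: 3 of 3 neighbours ≥ 3, panics.
  Oakham: 3 of 4 neighbours < 4, holds.
Round 3 — no new panics; cascade stops.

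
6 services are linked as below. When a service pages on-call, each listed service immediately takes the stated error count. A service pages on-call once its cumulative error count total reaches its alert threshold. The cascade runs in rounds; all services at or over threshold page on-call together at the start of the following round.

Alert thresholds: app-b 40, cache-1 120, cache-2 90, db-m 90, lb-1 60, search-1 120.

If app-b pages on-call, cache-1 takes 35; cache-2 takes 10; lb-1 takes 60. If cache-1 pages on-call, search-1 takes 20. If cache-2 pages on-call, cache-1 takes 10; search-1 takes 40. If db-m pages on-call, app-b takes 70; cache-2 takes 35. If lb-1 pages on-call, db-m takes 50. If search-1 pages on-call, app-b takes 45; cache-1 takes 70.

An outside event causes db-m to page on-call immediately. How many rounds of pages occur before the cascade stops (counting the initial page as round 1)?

Round 1 — db-m pages on-call (initial).
  app-b: +70 → 70 ≥ 40
  cache-2: +35 → 35 < 90
Round 2 — app-b pages on-call.
  cache-1: +35 → 35 < 120
  cache-2: +10 → 45 < 90
  lb-1: +60 → 60 ≥ 60
Round 3 — lb-1 pages on-call.
No further pages.

3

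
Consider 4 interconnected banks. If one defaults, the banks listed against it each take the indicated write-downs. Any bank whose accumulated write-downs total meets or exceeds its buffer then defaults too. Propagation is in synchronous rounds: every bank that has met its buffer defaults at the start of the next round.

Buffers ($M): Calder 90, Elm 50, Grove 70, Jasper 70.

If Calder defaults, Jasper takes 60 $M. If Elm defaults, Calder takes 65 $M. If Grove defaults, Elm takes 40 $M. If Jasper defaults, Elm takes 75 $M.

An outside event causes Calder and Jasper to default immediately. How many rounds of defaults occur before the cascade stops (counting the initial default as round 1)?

Round 1 — Calder, Jasper default (initial).
  Elm: +75 → 75 ≥ 50
Round 2 — Elm defaults.
No further defaults.

2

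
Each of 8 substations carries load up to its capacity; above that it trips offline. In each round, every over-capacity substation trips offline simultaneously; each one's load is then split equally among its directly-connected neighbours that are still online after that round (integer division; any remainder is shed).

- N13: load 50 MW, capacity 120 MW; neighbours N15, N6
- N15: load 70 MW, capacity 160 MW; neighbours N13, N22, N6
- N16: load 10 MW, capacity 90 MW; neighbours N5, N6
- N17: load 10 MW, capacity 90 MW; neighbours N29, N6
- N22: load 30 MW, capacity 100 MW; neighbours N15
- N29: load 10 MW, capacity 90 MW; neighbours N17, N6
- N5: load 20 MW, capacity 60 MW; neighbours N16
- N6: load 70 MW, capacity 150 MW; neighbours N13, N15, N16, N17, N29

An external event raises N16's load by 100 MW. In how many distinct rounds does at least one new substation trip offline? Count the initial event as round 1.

2

Round 1 — N16 at 110 > 90. N16 trips offline.
  N16 sheds 110 MW to N5, N6: 55 each.
    N5: 20+55 = 75 > 60
    N6: 70+55 = 125 ≤ 150
Round 2 — N5 trips offline.
  N5 sheds 75 MW: no online neighbours, lost.
No further trips.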